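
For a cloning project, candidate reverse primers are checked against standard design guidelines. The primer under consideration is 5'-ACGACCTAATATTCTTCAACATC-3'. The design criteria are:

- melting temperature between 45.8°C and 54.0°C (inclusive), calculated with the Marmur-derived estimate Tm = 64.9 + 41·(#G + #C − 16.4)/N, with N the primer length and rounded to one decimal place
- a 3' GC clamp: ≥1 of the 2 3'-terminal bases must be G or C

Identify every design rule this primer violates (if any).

Base counts: A=8, T=7, G=1, C=7 (length 23).
Tm: Tm = 64.9 + 41·(8 − 16.4)/23 = 49.9°C ✓
GC clamp: 3' end TC has 1 G/C ✓

Meets all criteria.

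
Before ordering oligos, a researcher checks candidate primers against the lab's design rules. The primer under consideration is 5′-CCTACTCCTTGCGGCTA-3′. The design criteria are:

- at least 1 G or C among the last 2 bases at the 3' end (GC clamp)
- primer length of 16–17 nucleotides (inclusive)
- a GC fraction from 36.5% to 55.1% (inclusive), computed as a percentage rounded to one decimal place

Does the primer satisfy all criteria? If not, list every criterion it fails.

Base counts: A=2, T=5, G=3, C=7 (length 17).
GC clamp: 3' end TA has 0 G/C, need ≥1 ✗
length: length 17 ✓
GC content: GC 10/17 = 58.8%, outside 36.5–55.1% ✗

Fails: GC clamp, GC content.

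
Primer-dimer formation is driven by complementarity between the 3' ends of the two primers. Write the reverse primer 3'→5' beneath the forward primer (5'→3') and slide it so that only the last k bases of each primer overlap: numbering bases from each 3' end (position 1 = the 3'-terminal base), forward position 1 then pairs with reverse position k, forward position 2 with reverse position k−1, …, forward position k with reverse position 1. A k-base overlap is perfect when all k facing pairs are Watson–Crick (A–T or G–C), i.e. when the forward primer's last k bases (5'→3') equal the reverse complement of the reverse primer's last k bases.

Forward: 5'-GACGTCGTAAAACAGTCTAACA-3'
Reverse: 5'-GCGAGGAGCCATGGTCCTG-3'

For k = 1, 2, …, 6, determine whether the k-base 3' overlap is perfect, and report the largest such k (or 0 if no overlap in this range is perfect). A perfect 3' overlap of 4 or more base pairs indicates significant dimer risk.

Last 6 bases (5'→3') — forward …CTAACA, reverse …GTCCTG.
Reverse complement of the reverse primer's last 6 bases: CAGGAC; its first k bases are the reverse complement of the reverse primer's last k bases, so a perfect k-base overlap needs the forward primer's last k bases to equal them.
Comparing (forward last k vs required): k=1: A vs C ✗; k=2: CA vs CA ✓; k=3: ACA vs CAG ✗; k=4: AACA vs CAGG ✗; k=5: TAACA vs CAGGA ✗; k=6: CTAACA vs CAGGAC ✗.
Only k = 2 is perfect, so the longest perfect 3' overlap is 2.

Longest perfect overlap: 2 complementary base pairs; below the dimer-risk threshold (threshold 4).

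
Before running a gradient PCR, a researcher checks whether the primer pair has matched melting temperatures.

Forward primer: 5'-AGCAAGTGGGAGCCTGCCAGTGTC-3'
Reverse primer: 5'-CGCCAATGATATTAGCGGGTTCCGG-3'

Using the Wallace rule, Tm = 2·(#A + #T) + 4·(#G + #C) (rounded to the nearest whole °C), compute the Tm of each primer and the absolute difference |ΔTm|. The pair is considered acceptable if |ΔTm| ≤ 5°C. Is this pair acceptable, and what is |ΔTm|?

|ΔTm| = 0°C; the pair is acceptable.

Forward: A=5 T=4 G=9 C=6 → Tm = 2·9 + 4·15 = 78°C.
Reverse: A=5 T=6 G=8 C=6 → Tm = 2·11 + 4·14 = 78°C.
|ΔTm| = |78 − 78| = 0°C, ≤ 5°C.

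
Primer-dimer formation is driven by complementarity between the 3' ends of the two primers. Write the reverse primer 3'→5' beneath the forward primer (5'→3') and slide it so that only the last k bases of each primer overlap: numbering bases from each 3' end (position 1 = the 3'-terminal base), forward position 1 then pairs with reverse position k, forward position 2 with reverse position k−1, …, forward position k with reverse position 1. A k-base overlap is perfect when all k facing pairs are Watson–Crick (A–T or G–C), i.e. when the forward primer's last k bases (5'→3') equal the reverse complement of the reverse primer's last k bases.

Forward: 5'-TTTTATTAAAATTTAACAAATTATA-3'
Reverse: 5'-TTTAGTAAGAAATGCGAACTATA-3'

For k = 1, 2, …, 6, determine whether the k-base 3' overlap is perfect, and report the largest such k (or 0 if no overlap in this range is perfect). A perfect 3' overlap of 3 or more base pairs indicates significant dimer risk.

Last 6 bases (5'→3') — forward …ATTATA, reverse …ACTATA.
Reverse complement of the reverse primer's last 6 bases: TATAGT; its first k bases are the reverse complement of the reverse primer's last k bases, so a perfect k-base overlap needs the forward primer's last k bases to equal them.
Comparing (forward last k vs required): k=1: A vs T ✗; k=2: TA vs TA ✓; k=3: ATA vs TAT ✗; k=4: TATA vs TATA ✓; k=5: TTATA vs TATAG ✗; k=6: ATTATA vs TATAGT ✗.
Perfect overlaps at k = 2, 4; the largest is 4.

Longest perfect overlap: 4 complementary base pairs; significant dimer risk (threshold 3).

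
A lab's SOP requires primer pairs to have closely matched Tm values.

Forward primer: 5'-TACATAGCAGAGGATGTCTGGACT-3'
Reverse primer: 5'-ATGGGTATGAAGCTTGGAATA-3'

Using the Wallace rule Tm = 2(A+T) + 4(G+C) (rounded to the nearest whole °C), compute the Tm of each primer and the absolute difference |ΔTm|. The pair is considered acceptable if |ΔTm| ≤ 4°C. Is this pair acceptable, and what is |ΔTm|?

|ΔTm| = 12°C; the pair is not acceptable.

Forward: A=7 T=6 G=7 C=4 → Tm = 2·13 + 4·11 = 70°C.
Reverse: A=7 T=6 G=7 C=1 → Tm = 2·13 + 4·8 = 58°C.
|ΔTm| = |70 − 58| = 12°C, > 4°C.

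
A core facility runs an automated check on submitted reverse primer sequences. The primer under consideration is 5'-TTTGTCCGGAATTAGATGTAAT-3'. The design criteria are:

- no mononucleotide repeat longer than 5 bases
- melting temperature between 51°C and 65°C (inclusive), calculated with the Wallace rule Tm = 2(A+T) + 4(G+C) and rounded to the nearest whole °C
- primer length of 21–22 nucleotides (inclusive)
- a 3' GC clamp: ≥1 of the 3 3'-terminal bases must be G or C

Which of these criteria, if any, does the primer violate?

Fails: GC clamp.

Base counts: A=6, T=9, G=5, C=2 (length 22).
homopolymer run: longest run = 3 ✓
Tm: Tm = 2·15 + 4·7 = 58°C ✓
length: length 22 ✓
GC clamp: 3' end AAT has 0 G/C, need ≥1 ✗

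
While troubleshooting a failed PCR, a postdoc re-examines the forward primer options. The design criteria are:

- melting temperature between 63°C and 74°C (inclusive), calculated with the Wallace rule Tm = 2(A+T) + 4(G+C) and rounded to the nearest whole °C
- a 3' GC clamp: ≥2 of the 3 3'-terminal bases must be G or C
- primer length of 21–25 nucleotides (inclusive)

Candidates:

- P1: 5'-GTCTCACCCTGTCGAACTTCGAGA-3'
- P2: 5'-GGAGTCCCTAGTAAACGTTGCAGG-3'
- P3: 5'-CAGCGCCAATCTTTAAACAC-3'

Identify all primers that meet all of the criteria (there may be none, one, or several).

P1 (24 nt, A=5 T=6 G=5 C=8): Tm = 2·11 + 4·13 = 74°C ✓; 3' end AGA has 1 G/C, need ≥2 ✗; length 24 ✓ — fails.
P2 (24 nt, A=6 T=5 G=8 C=5): Tm = 2·11 + 4·13 = 74°C ✓; 3' end AGG has 2 G/C ✓; length 24 ✓ — passes.
P3 (20 nt, A=7 T=4 G=2 C=7): Tm = 2·11 + 4·9 = 58°C, outside 63–74°C ✗; 3' end CAC has 2 G/C ✓; length 20, outside 21–25 ✗ — fails.

P2 only.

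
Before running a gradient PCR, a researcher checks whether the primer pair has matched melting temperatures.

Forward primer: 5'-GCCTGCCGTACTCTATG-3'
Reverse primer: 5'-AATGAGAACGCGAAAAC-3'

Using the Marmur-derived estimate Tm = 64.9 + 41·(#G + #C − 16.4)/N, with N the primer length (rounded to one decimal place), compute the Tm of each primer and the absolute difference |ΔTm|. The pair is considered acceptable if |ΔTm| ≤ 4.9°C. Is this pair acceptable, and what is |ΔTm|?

|ΔTm| = 7.3°C; the pair is not acceptable.

Forward: G+C = 10, N = 17 → Tm = 64.9 + 41·(10 − 16.4)/17 = 49.5°C.
Reverse: G+C = 7, N = 17 → Tm = 64.9 + 41·(7 − 16.4)/17 = 42.2°C.
|ΔTm| = |49.5 − 42.2| = 7.3°C, > 4.9°C.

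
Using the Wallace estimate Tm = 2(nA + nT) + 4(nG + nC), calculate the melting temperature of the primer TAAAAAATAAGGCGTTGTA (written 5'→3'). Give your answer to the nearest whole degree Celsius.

Base counts: A=9, T=5, G=4, C=1 (length 19).
Tm = 2·(9+5) + 4·(4+1) = 2·14 + 4·5 = 28 + 20 = 48°C.

48°C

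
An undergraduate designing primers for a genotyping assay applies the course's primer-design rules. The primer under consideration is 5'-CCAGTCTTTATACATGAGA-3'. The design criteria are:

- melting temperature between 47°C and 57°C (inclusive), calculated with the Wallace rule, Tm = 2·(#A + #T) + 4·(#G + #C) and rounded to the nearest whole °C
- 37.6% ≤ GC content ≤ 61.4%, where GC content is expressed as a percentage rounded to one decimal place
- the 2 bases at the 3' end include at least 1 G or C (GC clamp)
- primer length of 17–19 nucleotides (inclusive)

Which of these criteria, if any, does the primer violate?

Fails: GC content.

Base counts: A=6, T=6, G=3, C=4 (length 19).
Tm: Tm = 2·12 + 4·7 = 52°C ✓
GC content: GC 7/19 = 36.8%, outside 37.6–61.4% ✗
GC clamp: 3' end GA has 1 G/C ✓
length: length 19 ✓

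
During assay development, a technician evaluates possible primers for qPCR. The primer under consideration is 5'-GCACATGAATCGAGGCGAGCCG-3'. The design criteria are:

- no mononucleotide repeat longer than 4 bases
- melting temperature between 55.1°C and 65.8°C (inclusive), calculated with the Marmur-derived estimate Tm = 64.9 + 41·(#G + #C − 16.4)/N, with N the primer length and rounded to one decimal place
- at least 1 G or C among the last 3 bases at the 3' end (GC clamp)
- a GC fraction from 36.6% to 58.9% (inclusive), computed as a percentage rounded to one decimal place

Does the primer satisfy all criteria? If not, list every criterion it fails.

Base counts: A=6, T=2, G=8, C=6 (length 22).
homopolymer run: longest run = 2 ✓
Tm: Tm = 64.9 + 41·(14 − 16.4)/22 = 60.4°C ✓
GC clamp: 3' end CCG has 3 G/C ✓
GC content: GC 14/22 = 63.6%, outside 36.6–58.9% ✗

Fails: GC content.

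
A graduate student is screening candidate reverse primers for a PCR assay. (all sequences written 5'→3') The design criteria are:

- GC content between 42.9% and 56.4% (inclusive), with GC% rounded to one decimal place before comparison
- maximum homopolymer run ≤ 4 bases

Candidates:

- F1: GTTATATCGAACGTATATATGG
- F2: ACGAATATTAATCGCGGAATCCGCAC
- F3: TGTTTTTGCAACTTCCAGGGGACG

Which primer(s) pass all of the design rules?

F1 (22 nt, A=7 T=8 G=5 C=2): GC 7/22 = 31.8%, outside 42.9–56.4% ✗; longest run = 2 ✓ — fails.
F2 (26 nt, A=9 T=5 G=5 C=7): GC 12/26 = 46.2% ✓; longest run = 2 ✓ — passes.
F3 (24 nt, A=4 T=8 G=7 C=5): GC 12/24 = 50.0% ✓; longest run = 5, exceeds 4 ✗ — fails.

F2 only.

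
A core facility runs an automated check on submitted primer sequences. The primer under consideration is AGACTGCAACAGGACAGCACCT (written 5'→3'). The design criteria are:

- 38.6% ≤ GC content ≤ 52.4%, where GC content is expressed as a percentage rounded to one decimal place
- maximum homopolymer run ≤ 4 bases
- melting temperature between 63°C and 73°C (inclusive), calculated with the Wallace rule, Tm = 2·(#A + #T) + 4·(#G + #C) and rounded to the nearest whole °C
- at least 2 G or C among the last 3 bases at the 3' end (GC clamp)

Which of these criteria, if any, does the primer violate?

Base counts: A=8, T=2, G=5, C=7 (length 22).
GC content: GC 12/22 = 54.5%, outside 38.6–52.4% ✗
homopolymer run: longest run = 2 ✓
Tm: Tm = 2·10 + 4·12 = 68°C ✓
GC clamp: 3' end CCT has 2 G/C ✓

Fails: GC content.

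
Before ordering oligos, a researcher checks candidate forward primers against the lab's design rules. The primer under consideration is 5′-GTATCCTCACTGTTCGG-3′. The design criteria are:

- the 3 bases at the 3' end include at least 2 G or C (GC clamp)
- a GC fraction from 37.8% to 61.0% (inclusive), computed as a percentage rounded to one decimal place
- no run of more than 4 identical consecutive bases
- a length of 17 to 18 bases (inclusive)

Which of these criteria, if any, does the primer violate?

Meets all criteria.

Base counts: A=2, T=6, G=4, C=5 (length 17).
GC clamp: 3' end CGG has 3 G/C ✓
GC content: GC 9/17 = 52.9% ✓
homopolymer run: longest run = 2 ✓
length: length 17 ✓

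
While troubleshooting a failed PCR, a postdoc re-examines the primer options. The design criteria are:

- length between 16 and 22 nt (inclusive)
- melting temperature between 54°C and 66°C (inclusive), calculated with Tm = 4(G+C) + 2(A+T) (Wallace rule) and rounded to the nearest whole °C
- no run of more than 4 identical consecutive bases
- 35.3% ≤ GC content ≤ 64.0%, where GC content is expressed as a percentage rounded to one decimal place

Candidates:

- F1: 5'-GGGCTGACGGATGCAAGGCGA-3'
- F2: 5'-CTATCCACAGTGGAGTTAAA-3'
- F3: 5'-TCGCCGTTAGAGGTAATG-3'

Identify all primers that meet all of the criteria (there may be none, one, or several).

F2 and F3.

F1 (21 nt, A=5 T=2 G=10 C=4): length 21 ✓; Tm = 2·7 + 4·14 = 70°C, outside 54–66°C ✗; longest run = 3 ✓; GC 14/21 = 66.7%, outside 35.3–64.0% ✗ — fails.
F2 (20 nt, A=7 T=5 G=4 C=4): length 20 ✓; Tm = 2·12 + 4·8 = 56°C ✓; longest run = 3 ✓; GC 8/20 = 40.0% ✓ — passes.
F3 (18 nt, A=4 T=5 G=6 C=3): length 18 ✓; Tm = 2·9 + 4·9 = 54°C ✓; longest run = 2 ✓; GC 9/18 = 50.0% ✓ — passes.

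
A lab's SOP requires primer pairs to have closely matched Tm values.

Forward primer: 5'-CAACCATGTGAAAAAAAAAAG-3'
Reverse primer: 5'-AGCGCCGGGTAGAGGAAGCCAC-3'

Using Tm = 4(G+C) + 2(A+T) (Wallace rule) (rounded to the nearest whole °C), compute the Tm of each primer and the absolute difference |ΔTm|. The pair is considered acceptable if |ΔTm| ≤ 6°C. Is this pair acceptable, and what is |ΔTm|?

Forward: A=13 T=2 G=3 C=3 → Tm = 2·15 + 4·6 = 54°C.
Reverse: A=6 T=1 G=9 C=6 → Tm = 2·7 + 4·15 = 74°C.
|ΔTm| = |54 − 74| = 20°C, > 6°C.

|ΔTm| = 20°C; the pair is not acceptable.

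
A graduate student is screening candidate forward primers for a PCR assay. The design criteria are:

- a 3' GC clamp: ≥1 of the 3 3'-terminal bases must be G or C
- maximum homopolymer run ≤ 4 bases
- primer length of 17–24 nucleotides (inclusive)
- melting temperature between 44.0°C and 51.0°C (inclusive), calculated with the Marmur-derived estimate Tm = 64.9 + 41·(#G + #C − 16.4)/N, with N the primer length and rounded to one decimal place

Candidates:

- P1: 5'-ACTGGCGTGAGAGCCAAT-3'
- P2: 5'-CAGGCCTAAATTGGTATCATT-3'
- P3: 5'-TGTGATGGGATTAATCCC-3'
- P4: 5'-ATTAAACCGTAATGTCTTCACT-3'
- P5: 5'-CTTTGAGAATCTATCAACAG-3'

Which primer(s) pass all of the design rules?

P3, P4 and P5.

P1 (18 nt, A=5 T=3 G=6 C=4): 3' end AAT has 0 G/C, need ≥1 ✗; longest run = 2 ✓; length 18 ✓; Tm = 64.9 + 41·(10 − 16.4)/18 = 50.3°C ✓ — fails.
P2 (21 nt, A=6 T=7 G=4 C=4): 3' end ATT has 0 G/C, need ≥1 ✗; longest run = 3 ✓; length 21 ✓; Tm = 64.9 + 41·(8 − 16.4)/21 = 48.5°C ✓ — fails.
P3 (18 nt, A=4 T=6 G=5 C=3): 3' end CCC has 3 G/C ✓; longest run = 3 ✓; length 18 ✓; Tm = 64.9 + 41·(8 − 16.4)/18 = 45.8°C ✓ — passes.
P4 (22 nt, A=7 T=8 G=2 C=5): 3' end ACT has 1 G/C ✓; longest run = 3 ✓; length 22 ✓; Tm = 64.9 + 41·(7 − 16.4)/22 = 47.4°C ✓ — passes.
P5 (20 nt, A=7 T=6 G=3 C=4): 3' end CAG has 2 G/C ✓; longest run = 3 ✓; length 20 ✓; Tm = 64.9 + 41·(7 − 16.4)/20 = 45.6°C ✓ — passes.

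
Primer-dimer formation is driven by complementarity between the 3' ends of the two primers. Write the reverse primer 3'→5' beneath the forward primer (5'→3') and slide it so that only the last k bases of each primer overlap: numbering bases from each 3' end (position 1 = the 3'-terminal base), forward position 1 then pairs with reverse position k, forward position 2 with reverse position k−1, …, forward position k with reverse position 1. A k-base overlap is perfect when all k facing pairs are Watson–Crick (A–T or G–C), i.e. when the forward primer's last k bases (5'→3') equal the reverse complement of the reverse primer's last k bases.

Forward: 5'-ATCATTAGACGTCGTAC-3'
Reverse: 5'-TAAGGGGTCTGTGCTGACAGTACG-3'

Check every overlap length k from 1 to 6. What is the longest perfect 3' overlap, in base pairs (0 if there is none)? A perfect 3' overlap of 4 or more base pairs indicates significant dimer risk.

Longest perfect overlap: 5 complementary base pairs; significant dimer risk (threshold 4).

Last 6 bases (5'→3') — forward …TCGTAC, reverse …AGTACG.
Reverse complement of the reverse primer's last 6 bases: CGTACT; its first k bases are the reverse complement of the reverse primer's last k bases, so a perfect k-base overlap needs the forward primer's last k bases to equal them.
Comparing (forward last k vs required): k=1: C vs C ✓; k=2: AC vs CG ✗; k=3: TAC vs CGT ✗; k=4: GTAC vs CGTA ✗; k=5: CGTAC vs CGTAC ✓; k=6: TCGTAC vs CGTACT ✗.
Perfect overlaps at k = 1, 5; the largest is 5.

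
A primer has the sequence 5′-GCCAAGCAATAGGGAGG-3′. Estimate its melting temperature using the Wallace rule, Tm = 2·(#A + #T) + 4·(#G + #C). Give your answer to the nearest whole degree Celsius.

Base counts: A=6, T=1, G=7, C=3 (length 17).
Tm = 2·(6+1) + 4·(7+3) = 2·7 + 4·10 = 14 + 40 = 54°C.

54°C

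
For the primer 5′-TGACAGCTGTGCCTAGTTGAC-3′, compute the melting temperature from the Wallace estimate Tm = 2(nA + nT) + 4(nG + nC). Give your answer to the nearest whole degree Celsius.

Base counts: A=4, T=6, G=6, C=5 (length 21).
Tm = 2·(4+6) + 4·(6+5) = 2·10 + 4·11 = 20 + 44 = 64°C.

64°C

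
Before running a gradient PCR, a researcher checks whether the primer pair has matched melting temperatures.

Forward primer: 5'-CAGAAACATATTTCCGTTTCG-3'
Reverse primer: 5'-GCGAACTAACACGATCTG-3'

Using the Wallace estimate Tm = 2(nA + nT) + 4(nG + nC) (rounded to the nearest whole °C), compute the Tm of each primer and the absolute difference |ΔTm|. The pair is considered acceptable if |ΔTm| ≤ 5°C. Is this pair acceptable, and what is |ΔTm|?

Forward: A=6 T=7 G=3 C=5 → Tm = 2·13 + 4·8 = 58°C.
Reverse: A=6 T=3 G=4 C=5 → Tm = 2·9 + 4·9 = 54°C.
|ΔTm| = |58 − 54| = 4°C, ≤ 5°C.

|ΔTm| = 4°C; the pair is acceptable.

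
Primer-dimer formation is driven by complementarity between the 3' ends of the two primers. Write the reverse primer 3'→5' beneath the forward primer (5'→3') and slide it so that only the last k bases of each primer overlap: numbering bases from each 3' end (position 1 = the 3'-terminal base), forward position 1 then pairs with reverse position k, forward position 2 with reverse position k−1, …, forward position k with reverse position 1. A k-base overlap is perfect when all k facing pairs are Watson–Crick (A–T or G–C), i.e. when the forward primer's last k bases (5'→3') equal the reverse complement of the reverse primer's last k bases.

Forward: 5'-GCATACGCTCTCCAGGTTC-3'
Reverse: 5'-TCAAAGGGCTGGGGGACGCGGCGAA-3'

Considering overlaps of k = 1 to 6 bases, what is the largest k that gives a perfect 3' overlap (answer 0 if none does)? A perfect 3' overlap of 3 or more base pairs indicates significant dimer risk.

Longest perfect overlap: 3 complementary base pairs; significant dimer risk (threshold 3).

Last 6 bases (5'→3') — forward …AGGTTC, reverse …GGCGAA.
Reverse complement of the reverse primer's last 6 bases: TTCGCC; its first k bases are the reverse complement of the reverse primer's last k bases, so a perfect k-base overlap needs the forward primer's last k bases to equal them.
Comparing (forward last k vs required): k=1: C vs T ✗; k=2: TC vs TT ✗; k=3: TTC vs TTC ✓; k=4: GTTC vs TTCG ✗; k=5: GGTTC vs TTCGC ✗; k=6: AGGTTC vs TTCGCC ✗.
Only k = 3 is perfect, so the longest perfect 3' overlap is 3.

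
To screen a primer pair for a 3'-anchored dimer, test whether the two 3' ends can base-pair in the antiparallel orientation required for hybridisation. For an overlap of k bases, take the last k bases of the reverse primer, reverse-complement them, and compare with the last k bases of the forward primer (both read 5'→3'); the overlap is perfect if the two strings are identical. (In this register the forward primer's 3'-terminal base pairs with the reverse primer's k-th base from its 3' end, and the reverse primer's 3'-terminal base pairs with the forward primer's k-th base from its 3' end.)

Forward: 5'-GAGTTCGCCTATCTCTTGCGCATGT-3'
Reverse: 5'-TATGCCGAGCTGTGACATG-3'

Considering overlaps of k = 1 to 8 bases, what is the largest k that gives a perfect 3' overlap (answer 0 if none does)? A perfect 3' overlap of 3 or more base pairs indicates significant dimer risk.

Last 8 bases (5'→3') — forward …GCGCATGT, reverse …GTGACATG.
Reverse complement of the reverse primer's last 8 bases: CATGTCAC; its first k bases are the reverse complement of the reverse primer's last k bases, so a perfect k-base overlap needs the forward primer's last k bases to equal them.
Comparing (forward last k vs required): k=1: T vs C ✗; k=2: GT vs CA ✗; k=3: TGT vs CAT ✗; k=4: ATGT vs CATG ✗; k=5: CATGT vs CATGT ✓; k=6: GCATGT vs CATGTC ✗; k=7: CGCATGT vs CATGTCA ✗; k=8: GCGCATGT vs CATGTCAC ✗.
Only k = 5 is perfect, so the longest perfect 3' overlap is 5.

Longest perfect overlap: 5 complementary base pairs; significant dimer risk (threshold 3).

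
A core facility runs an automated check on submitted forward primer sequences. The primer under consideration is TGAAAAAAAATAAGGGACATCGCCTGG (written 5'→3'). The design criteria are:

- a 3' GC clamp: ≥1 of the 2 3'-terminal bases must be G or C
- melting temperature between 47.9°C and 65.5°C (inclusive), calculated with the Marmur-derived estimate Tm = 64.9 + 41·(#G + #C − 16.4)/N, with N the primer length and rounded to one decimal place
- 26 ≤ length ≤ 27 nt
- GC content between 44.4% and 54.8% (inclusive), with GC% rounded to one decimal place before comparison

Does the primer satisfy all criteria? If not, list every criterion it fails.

Base counts: A=12, T=4, G=7, C=4 (length 27).
GC clamp: 3' end GG has 2 G/C ✓
Tm: Tm = 64.9 + 41·(11 − 16.4)/27 = 56.7°C ✓
length: length 27 ✓
GC content: GC 11/27 = 40.7%, outside 44.4–54.8% ✗

Fails: GC content.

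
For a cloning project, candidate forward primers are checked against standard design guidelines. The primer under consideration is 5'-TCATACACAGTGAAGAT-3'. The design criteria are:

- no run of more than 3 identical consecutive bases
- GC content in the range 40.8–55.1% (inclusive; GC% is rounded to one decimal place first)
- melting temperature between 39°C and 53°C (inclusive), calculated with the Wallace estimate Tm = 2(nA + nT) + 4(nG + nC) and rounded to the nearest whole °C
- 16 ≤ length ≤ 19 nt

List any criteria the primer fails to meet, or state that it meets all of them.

Fails: GC content.

Base counts: A=7, T=4, G=3, C=3 (length 17).
homopolymer run: longest run = 2 ✓
GC content: GC 6/17 = 35.3%, outside 40.8–55.1% ✗
Tm: Tm = 2·11 + 4·6 = 46°C ✓
length: length 17 ✓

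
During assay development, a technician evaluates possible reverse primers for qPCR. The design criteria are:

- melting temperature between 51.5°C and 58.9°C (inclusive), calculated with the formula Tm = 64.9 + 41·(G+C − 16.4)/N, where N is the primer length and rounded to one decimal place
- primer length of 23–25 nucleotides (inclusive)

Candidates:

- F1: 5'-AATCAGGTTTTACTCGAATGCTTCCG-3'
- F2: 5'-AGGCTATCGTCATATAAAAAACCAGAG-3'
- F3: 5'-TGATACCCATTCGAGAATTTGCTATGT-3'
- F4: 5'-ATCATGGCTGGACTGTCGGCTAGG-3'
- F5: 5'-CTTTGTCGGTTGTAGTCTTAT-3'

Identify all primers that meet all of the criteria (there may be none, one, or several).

F1 (26 nt, A=6 T=9 G=5 C=6): Tm = 64.9 + 41·(11 − 16.4)/26 = 56.4°C ✓; length 26, outside 23–25 ✗ — fails.
F2 (27 nt, A=12 T=5 G=5 C=5): Tm = 64.9 + 41·(10 − 16.4)/27 = 55.2°C ✓; length 27, outside 23–25 ✗ — fails.
F3 (27 nt, A=7 T=10 G=5 C=5): Tm = 64.9 + 41·(10 − 16.4)/27 = 55.2°C ✓; length 27, outside 23–25 ✗ — fails.
F4 (24 nt, A=4 T=6 G=9 C=5): Tm = 64.9 + 41·(14 − 16.4)/24 = 60.8°C, outside 51.5–58.9°C ✗; length 24 ✓ — fails.
F5 (21 nt, A=2 T=11 G=5 C=3): Tm = 64.9 + 41·(8 − 16.4)/21 = 48.5°C, outside 51.5–58.9°C ✗; length 21, outside 23–25 ✗ — fails.

None of the candidates satisfy all criteria.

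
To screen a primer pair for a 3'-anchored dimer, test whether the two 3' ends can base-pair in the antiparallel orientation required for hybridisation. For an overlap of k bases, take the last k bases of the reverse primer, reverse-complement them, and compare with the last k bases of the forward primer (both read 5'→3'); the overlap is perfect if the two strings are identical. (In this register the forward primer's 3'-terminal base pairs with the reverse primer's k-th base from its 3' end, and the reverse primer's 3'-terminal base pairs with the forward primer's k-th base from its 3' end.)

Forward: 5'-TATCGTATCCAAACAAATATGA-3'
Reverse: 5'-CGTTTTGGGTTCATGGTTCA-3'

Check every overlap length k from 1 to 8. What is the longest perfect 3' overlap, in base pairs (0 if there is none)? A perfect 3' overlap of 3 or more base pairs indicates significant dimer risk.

Last 8 bases (5'→3') — forward …AAATATGA, reverse …ATGGTTCA.
Reverse complement of the reverse primer's last 8 bases: TGAACCAT; its first k bases are the reverse complement of the reverse primer's last k bases, so a perfect k-base overlap needs the forward primer's last k bases to equal them.
Comparing (forward last k vs required): k=1: A vs T ✗; k=2: GA vs TG ✗; k=3: TGA vs TGA ✓; k=4: ATGA vs TGAA ✗; k=5: TATGA vs TGAAC ✗; k=6: ATATGA vs TGAACC ✗; k=7: AATATGA vs TGAACCA ✗; k=8: AAATATGA vs TGAACCAT ✗.
Only k = 3 is perfect, so the longest perfect 3' overlap is 3.

Longest perfect overlap: 3 complementary base pairs; significant dimer risk (threshold 3).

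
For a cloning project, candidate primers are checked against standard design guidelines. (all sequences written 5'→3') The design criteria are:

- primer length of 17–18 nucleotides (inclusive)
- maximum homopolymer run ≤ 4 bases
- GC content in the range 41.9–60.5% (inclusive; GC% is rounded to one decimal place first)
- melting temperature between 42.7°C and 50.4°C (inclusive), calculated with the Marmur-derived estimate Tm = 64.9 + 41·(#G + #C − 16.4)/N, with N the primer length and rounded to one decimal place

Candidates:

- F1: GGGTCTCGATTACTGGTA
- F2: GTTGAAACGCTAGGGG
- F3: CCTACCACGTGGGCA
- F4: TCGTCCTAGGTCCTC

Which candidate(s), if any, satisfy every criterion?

F1 (18 nt, A=3 T=6 G=6 C=3): length 18 ✓; longest run = 3 ✓; GC 9/18 = 50.0% ✓; Tm = 64.9 + 41·(9 − 16.4)/18 = 48.0°C ✓ — passes.
F2 (16 nt, A=4 T=3 G=7 C=2): length 16, outside 17–18 ✗; longest run = 4 ✓; GC 9/16 = 56.3% ✓; Tm = 64.9 + 41·(9 − 16.4)/16 = 45.9°C ✓ — fails.
F3 (15 nt, A=3 T=2 G=4 C=6): length 15, outside 17–18 ✗; longest run = 3 ✓; GC 10/15 = 66.7%, outside 41.9–60.5% ✗; Tm = 64.9 + 41·(10 − 16.4)/15 = 47.4°C ✓ — fails.
F4 (15 nt, A=1 T=5 G=3 C=6): length 15, outside 17–18 ✗; longest run = 2 ✓; GC 9/15 = 60.0% ✓; Tm = 64.9 + 41·(9 − 16.4)/15 = 44.7°C ✓ — fails.

F1 only.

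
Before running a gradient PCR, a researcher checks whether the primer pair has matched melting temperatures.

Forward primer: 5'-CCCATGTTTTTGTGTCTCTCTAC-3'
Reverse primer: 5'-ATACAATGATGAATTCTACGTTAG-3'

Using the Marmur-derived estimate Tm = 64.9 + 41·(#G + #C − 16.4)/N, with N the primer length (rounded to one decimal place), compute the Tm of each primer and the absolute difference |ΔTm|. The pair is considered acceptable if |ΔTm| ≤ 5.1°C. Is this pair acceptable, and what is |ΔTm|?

|ΔTm| = 4.7°C; the pair is acceptable.

Forward: G+C = 10, N = 23 → Tm = 64.9 + 41·(10 − 16.4)/23 = 53.5°C.
Reverse: G+C = 7, N = 24 → Tm = 64.9 + 41·(7 − 16.4)/24 = 48.8°C.
|ΔTm| = |53.5 − 48.8| = 4.7°C, ≤ 5.1°C.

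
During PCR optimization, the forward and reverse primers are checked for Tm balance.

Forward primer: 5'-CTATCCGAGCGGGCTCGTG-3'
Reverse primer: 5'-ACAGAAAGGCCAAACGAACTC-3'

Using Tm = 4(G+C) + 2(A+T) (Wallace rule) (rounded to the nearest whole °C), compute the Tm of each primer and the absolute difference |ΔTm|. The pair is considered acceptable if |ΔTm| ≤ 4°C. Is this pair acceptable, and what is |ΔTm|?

Forward: A=2 T=4 G=7 C=6 → Tm = 2·6 + 4·13 = 64°C.
Reverse: A=10 T=1 G=4 C=6 → Tm = 2·11 + 4·10 = 62°C.
|ΔTm| = |64 − 62| = 2°C, ≤ 4°C.

|ΔTm| = 2°C; the pair is acceptable.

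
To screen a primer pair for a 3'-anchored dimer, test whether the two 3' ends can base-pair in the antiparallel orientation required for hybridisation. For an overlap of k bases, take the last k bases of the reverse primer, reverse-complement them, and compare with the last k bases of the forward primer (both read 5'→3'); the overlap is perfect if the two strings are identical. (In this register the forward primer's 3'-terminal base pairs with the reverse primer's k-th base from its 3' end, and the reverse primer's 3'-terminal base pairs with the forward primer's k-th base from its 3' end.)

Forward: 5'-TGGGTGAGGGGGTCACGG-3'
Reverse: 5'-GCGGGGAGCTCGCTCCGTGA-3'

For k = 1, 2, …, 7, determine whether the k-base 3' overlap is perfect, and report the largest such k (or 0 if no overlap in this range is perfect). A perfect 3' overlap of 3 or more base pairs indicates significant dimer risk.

Last 7 bases (5'→3') — forward …GTCACGG, reverse …TCCGTGA.
Reverse complement of the reverse primer's last 7 bases: TCACGGA; its first k bases are the reverse complement of the reverse primer's last k bases, so a perfect k-base overlap needs the forward primer's last k bases to equal them.
Comparing (forward last k vs required): k=1: G vs T ✗; k=2: GG vs TC ✗; k=3: CGG vs TCA ✗; k=4: ACGG vs TCAC ✗; k=5: CACGG vs TCACG ✗; k=6: TCACGG vs TCACGG ✓; k=7: GTCACGG vs TCACGGA ✗.
Only k = 6 is perfect, so the longest perfect 3' overlap is 6.

Longest perfect overlap: 6 complementary base pairs; significant dimer risk (threshold 3).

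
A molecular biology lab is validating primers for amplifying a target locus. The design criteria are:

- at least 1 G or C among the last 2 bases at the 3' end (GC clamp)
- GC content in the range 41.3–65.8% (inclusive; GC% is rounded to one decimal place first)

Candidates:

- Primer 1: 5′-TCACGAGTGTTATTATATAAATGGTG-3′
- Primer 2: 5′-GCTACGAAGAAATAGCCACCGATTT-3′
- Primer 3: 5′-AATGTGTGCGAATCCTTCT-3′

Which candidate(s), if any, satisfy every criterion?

Primer 1 (26 nt, A=8 T=10 G=6 C=2): 3' end TG has 1 G/C ✓; GC 8/26 = 30.8%, outside 41.3–65.8% ✗ — fails.
Primer 2 (25 nt, A=9 T=5 G=5 C=6): 3' end TT has 0 G/C, need ≥1 ✗; GC 11/25 = 44.0% ✓ — fails.
Primer 3 (19 nt, A=4 T=7 G=4 C=4): 3' end CT has 1 G/C ✓; GC 8/19 = 42.1% ✓ — passes.

Primer 3 only.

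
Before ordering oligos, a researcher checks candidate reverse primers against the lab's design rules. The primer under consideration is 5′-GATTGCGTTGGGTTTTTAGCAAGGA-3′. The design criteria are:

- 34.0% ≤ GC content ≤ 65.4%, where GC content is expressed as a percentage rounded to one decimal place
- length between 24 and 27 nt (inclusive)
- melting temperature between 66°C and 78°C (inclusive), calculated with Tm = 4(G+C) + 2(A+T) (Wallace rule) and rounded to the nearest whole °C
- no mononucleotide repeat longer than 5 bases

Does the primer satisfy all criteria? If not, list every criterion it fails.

Meets all criteria.

Base counts: A=5, T=9, G=9, C=2 (length 25).
GC content: GC 11/25 = 44.0% ✓
length: length 25 ✓
Tm: Tm = 2·14 + 4·11 = 72°C ✓
homopolymer run: longest run = 5 ✓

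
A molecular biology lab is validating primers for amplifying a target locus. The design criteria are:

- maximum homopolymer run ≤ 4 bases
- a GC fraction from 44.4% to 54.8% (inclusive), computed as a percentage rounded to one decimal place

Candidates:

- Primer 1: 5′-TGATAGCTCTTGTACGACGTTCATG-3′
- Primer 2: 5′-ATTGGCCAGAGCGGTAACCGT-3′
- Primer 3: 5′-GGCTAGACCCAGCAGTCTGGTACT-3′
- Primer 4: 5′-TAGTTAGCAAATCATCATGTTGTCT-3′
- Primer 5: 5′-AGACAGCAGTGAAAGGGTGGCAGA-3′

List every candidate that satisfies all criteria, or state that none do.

Primer 1 (25 nt, A=5 T=9 G=6 C=5): longest run = 2 ✓; GC 11/25 = 44.0%, outside 44.4–54.8% ✗ — fails.
Primer 2 (21 nt, A=5 T=4 G=7 C=5): longest run = 2 ✓; GC 12/21 = 57.1%, outside 44.4–54.8% ✗ — fails.
Primer 3 (24 nt, A=5 T=5 G=7 C=7): longest run = 3 ✓; GC 14/24 = 58.3%, outside 44.4–54.8% ✗ — fails.
Primer 4 (25 nt, A=7 T=10 G=4 C=4): longest run = 3 ✓; GC 8/25 = 32.0%, outside 44.4–54.8% ✗ — fails.
Primer 5 (24 nt, A=9 T=2 G=10 C=3): longest run = 3 ✓; GC 13/24 = 54.2% ✓ — passes.

Primer 5 only.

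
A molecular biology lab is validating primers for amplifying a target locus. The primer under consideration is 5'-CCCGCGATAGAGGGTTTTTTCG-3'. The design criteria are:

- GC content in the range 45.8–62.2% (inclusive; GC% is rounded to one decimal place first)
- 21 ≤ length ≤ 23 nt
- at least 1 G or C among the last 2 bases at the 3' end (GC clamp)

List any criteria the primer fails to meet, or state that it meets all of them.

Base counts: A=3, T=7, G=7, C=5 (length 22).
GC content: GC 12/22 = 54.5% ✓
length: length 22 ✓
GC clamp: 3' end CG has 2 G/C ✓

Meets all criteria.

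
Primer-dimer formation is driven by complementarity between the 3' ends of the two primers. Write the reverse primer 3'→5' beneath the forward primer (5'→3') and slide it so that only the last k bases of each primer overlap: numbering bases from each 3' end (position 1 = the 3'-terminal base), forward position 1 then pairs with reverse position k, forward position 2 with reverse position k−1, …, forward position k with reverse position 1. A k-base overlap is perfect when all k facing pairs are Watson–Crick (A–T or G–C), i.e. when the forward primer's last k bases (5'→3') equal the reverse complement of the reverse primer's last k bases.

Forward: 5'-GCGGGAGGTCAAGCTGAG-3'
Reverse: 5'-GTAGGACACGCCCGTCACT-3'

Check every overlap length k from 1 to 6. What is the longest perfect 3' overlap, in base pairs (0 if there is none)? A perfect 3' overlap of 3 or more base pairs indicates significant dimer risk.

Longest perfect overlap: 2 complementary base pairs; below the dimer-risk threshold (threshold 3).

Last 6 bases (5'→3') — forward …GCTGAG, reverse …GTCACT.
Reverse complement of the reverse primer's last 6 bases: AGTGAC; its first k bases are the reverse complement of the reverse primer's last k bases, so a perfect k-base overlap needs the forward primer's last k bases to equal them.
Comparing (forward last k vs required): k=1: G vs A ✗; k=2: AG vs AG ✓; k=3: GAG vs AGT ✗; k=4: TGAG vs AGTG ✗; k=5: CTGAG vs AGTGA ✗; k=6: GCTGAG vs AGTGAC ✗.
Only k = 2 is perfect, so the longest perfect 3' overlap is 2.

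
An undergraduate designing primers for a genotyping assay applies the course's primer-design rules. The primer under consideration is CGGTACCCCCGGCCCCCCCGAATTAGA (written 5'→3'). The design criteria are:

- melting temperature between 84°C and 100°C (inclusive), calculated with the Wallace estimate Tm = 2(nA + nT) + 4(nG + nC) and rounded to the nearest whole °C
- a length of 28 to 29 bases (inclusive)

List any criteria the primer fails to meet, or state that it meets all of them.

Fails: length.

Base counts: A=5, T=3, G=6, C=13 (length 27).
Tm: Tm = 2·8 + 4·19 = 92°C ✓
length: length 27, outside 28–29 ✗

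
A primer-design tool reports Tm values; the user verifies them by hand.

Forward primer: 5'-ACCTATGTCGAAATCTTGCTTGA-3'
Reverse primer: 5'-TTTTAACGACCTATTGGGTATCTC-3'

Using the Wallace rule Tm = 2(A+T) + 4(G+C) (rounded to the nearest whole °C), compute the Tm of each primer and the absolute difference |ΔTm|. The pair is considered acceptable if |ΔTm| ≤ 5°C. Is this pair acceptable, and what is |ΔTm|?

|ΔTm| = 2°C; the pair is acceptable.

Forward: A=6 T=8 G=4 C=5 → Tm = 2·14 + 4·9 = 64°C.
Reverse: A=5 T=10 G=4 C=5 → Tm = 2·15 + 4·9 = 66°C.
|ΔTm| = |64 − 66| = 2°C, ≤ 5°C.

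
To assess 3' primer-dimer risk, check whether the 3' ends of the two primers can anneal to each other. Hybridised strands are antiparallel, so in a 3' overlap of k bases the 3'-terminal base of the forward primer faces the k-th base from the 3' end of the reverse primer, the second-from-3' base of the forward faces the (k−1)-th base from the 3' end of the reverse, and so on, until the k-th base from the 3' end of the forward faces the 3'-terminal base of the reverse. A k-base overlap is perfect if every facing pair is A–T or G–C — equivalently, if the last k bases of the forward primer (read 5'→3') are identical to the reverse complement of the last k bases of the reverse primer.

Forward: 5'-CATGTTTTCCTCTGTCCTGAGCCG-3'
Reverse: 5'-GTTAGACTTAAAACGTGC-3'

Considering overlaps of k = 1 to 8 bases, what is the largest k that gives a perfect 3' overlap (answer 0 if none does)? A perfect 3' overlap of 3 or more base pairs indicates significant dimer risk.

Longest perfect overlap: 1 complementary base pair; below the dimer-risk threshold (threshold 3).

Last 8 bases (5'→3') — forward …CTGAGCCG, reverse …AAACGTGC.
Reverse complement of the reverse primer's last 8 bases: GCACGTTT; its first k bases are the reverse complement of the reverse primer's last k bases, so a perfect k-base overlap needs the forward primer's last k bases to equal them.
Comparing (forward last k vs required): k=1: G vs G ✓; k=2: CG vs GC ✗; k=3: CCG vs GCA ✗; k=4: GCCG vs GCAC ✗; k=5: AGCCG vs GCACG ✗; k=6: GAGCCG vs GCACGT ✗; k=7: TGAGCCG vs GCACGTT ✗; k=8: CTGAGCCG vs GCACGTTT ✗.
Only k = 1 is perfect, so the longest perfect 3' overlap is 1.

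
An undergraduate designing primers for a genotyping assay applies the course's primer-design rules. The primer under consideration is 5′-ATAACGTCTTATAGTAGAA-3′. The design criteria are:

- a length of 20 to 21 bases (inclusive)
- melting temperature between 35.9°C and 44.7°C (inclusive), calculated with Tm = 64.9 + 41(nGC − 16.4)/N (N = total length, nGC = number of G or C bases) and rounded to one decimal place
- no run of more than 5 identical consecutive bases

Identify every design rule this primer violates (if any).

Fails: length.

Base counts: A=8, T=6, G=3, C=2 (length 19).
length: length 19, outside 20–21 ✗
Tm: Tm = 64.9 + 41·(5 − 16.4)/19 = 40.3°C ✓
homopolymer run: longest run = 2 ✓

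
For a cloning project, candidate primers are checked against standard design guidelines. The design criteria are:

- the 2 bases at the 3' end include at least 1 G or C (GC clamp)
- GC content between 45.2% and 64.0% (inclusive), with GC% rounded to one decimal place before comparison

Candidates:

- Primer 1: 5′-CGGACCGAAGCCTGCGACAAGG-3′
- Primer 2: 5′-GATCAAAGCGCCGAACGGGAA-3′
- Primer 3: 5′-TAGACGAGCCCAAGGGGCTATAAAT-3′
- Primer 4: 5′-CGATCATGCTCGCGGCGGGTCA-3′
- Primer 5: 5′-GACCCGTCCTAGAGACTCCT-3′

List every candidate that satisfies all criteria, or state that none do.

Primer 5 only.

Primer 1 (22 nt, A=6 T=1 G=8 C=7): 3' end GG has 2 G/C ✓; GC 15/22 = 68.2%, outside 45.2–64.0% ✗ — fails.
Primer 2 (21 nt, A=8 T=1 G=7 C=5): 3' end AA has 0 G/C, need ≥1 ✗; GC 12/21 = 57.1% ✓ — fails.
Primer 3 (25 nt, A=9 T=4 G=7 C=5): 3' end AT has 0 G/C, need ≥1 ✗; GC 12/25 = 48.0% ✓ — fails.
Primer 4 (22 nt, A=3 T=4 G=8 C=7): 3' end CA has 1 G/C ✓; GC 15/22 = 68.2%, outside 45.2–64.0% ✗ — fails.
Primer 5 (20 nt, A=4 T=4 G=4 C=8): 3' end CT has 1 G/C ✓; GC 12/20 = 60.0% ✓ — passes.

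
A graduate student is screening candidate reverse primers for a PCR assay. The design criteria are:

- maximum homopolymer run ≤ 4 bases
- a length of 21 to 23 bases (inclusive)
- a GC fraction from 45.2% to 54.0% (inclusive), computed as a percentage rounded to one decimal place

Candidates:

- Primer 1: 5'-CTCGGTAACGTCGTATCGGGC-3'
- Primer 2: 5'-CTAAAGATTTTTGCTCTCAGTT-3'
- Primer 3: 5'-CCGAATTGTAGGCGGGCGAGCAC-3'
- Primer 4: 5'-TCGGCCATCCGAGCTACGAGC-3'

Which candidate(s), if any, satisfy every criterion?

Primer 1 (21 nt, A=3 T=5 G=7 C=6): longest run = 3 ✓; length 21 ✓; GC 13/21 = 61.9%, outside 45.2–54.0% ✗ — fails.
Primer 2 (22 nt, A=5 T=10 G=3 C=4): longest run = 5, exceeds 4 ✗; length 22 ✓; GC 7/22 = 31.8%, outside 45.2–54.0% ✗ — fails.
Primer 3 (23 nt, A=5 T=3 G=9 C=6): longest run = 3 ✓; length 23 ✓; GC 15/23 = 65.2%, outside 45.2–54.0% ✗ — fails.
Primer 4 (21 nt, A=4 T=3 G=6 C=8): longest run = 2 ✓; length 21 ✓; GC 14/21 = 66.7%, outside 45.2–54.0% ✗ — fails.

None of the candidates satisfy all criteria.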